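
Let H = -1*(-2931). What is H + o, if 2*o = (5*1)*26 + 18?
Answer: 3005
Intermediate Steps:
H = 2931
o = 74 (o = ((5*1)*26 + 18)/2 = (5*26 + 18)/2 = (130 + 18)/2 = (½)*148 = 74)
H + o = 2931 + 74 = 3005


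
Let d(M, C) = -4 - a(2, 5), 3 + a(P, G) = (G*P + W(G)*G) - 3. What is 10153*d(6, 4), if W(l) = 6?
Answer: -385814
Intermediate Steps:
a(P, G) = -6 + 6*G + G*P (a(P, G) = -3 + ((G*P + 6*G) - 3) = -3 + ((6*G + G*P) - 3) = -3 + (-3 + 6*G + G*P) = -6 + 6*G + G*P)
d(M, C) = -38 (d(M, C) = -4 - (-6 + 6*5 + 5*2) = -4 - (-6 + 30 + 10) = -4 - 1*34 = -4 - 34 = -38)
10153*d(6, 4) = 10153*(-38) = -385814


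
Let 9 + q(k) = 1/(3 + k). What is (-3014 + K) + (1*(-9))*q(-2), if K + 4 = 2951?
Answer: 5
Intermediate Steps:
K = 2947 (K = -4 + 2951 = 2947)
q(k) = -9 + 1/(3 + k)
(-3014 + K) + (1*(-9))*q(-2) = (-3014 + 2947) + (1*(-9))*((-26 - 9*(-2))/(3 - 2)) = -67 - 9*(-26 + 18)/1 = -67 - 9*(-8) = -67 + 72 = 5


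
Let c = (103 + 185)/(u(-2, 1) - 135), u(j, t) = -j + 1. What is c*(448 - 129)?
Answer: -696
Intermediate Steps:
u(j, t) = 1 - j
c = -24/11 (c = (103 + 185)/((1 - 1*(-2)) - 135) = 288/((1 + 2) - 135) = 288/(3 - 135) = 288/(-132) = 288*(-1/132) = -24/11 ≈ -2.1818)
c*(448 - 129) = -24*(448 - 129)/11 = -24/11*319 = -696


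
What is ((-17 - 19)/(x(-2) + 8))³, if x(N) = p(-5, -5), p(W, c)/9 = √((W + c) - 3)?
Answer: -46656/(8 + 9*I*√13)³ ≈ 0.82889 - 0.93533*I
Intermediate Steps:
p(W, c) = 9*√(-3 + W + c) (p(W, c) = 9*√((W + c) - 3) = 9*√(-3 + W + c))
x(N) = 9*I*√13 (x(N) = 9*√(-3 - 5 - 5) = 9*√(-13) = 9*(I*√13) = 9*I*√13)
((-17 - 19)/(x(-2) + 8))³ = ((-17 - 19)/(9*I*√13 + 8))³ = (-36/(8 + 9*I*√13))³ = -46656/(8 + 9*I*√13)³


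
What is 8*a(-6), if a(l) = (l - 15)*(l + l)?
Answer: 2016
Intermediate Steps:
a(l) = 2*l*(-15 + l) (a(l) = (-15 + l)*(2*l) = 2*l*(-15 + l))
8*a(-6) = 8*(2*(-6)*(-15 - 6)) = 8*(2*(-6)*(-21)) = 8*252 = 2016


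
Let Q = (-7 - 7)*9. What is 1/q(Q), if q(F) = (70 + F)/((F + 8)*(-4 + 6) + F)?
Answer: 181/28 ≈ 6.4643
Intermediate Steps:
Q = -126 (Q = -14*9 = -126)
q(F) = (70 + F)/(16 + 3*F) (q(F) = (70 + F)/((8 + F)*2 + F) = (70 + F)/((16 + 2*F) + F) = (70 + F)/(16 + 3*F))
1/q(Q) = 1/((70 - 126)/(16 + 3*(-126))) = 1/(-56/(16 - 378)) = 1/(-56/(-362)) = 1/(-1/362*(-56)) = 1/(28/181) = 181/28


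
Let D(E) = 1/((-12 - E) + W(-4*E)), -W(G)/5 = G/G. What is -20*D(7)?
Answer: ⅚ ≈ 0.83333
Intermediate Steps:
W(G) = -5 (W(G) = -5*G/G = -5*1 = -5)
D(E) = 1/(-17 - E) (D(E) = 1/((-12 - E) - 5) = 1/(-17 - E))
-20*D(7) = -(-20)/(17 + 7) = -(-20)/24 = -20*(-1/24) = ⅚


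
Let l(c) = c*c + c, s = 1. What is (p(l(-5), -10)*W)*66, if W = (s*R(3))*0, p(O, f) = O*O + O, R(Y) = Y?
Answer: 0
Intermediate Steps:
l(c) = c + c² (l(c) = c² + c = c + c²)
p(O, f) = O + O² (p(O, f) = O² + O = O + O²)
W = 0 (W = (1*3)*0 = 3*0 = 0)
(p(l(-5), -10)*W)*66 = (((-5*(1 - 5))*(1 - 5*(1 - 5)))*0)*66 = (((-5*(-4))*(1 - 5*(-4)))*0)*66 = ((20*(1 + 20))*0)*66 = ((20*21)*0)*66 = (420*0)*66 = 0*66 = 0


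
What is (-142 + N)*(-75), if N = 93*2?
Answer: -3300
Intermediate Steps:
N = 186
(-142 + N)*(-75) = (-142 + 186)*(-75) = 44*(-75) = -3300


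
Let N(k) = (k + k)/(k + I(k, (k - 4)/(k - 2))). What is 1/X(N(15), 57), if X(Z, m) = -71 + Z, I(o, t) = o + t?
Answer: -401/28081 ≈ -0.014280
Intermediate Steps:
N(k) = 2*k/(2*k + (-4 + k)/(-2 + k)) (N(k) = (k + k)/(k + (k + (k - 4)/(k - 2))) = (2*k)/(k + (k + (-4 + k)/(-2 + k))) = (2*k)/(2*k + (-4 + k)/(-2 + k)) = 2*k/(2*k + (-4 + k)/(-2 + k)))
1/X(N(15), 57) = 1/(-71 + 2*15*(-2 + 15)/(-4 + 15 + 2*15*(-2 + 15))) = 1/(-71 + 2*15*13/(-4 + 15 + 2*15*13)) = 1/(-71 + 2*15*13/(-4 + 15 + 390)) = 1/(-71 + 2*15*13/401) = 1/(-71 + 2*15*(1/401)*13) = 1/(-71 + 390/401) = 1/(-28081/401) = -401/28081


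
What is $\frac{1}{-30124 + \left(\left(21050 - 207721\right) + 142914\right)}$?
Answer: $- \frac{1}{73881} \approx -1.3535 \cdot 10^{-5}$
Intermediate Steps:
$\frac{1}{-30124 + \left(\left(21050 - 207721\right) + 142914\right)} = \frac{1}{-30124 + \left(-186671 + 142914\right)} = \frac{1}{-30124 - 43757} = \frac{1}{-73881} = - \frac{1}{73881}$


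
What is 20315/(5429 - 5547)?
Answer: -20315/118 ≈ -172.16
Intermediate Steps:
20315/(5429 - 5547) = 20315/(-118) = 20315*(-1/118) = -20315/118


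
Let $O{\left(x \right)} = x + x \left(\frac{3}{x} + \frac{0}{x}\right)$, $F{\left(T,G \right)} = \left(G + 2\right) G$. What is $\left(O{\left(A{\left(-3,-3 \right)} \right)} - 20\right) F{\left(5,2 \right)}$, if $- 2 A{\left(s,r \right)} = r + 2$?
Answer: $-132$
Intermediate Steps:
$F{\left(T,G \right)} = G \left(2 + G\right)$ ($F{\left(T,G \right)} = \left(2 + G\right) G = G \left(2 + G\right)$)
$A{\left(s,r \right)} = -1 - \frac{r}{2}$ ($A{\left(s,r \right)} = - \frac{r + 2}{2} = - \frac{2 + r}{2} = -1 - \frac{r}{2}$)
$O{\left(x \right)} = 3 + x$ ($O{\left(x \right)} = x + x \left(\frac{3}{x} + 0\right) = x + x \frac{3}{x} = x + 3 = 3 + x$)
$\left(O{\left(A{\left(-3,-3 \right)} \right)} - 20\right) F{\left(5,2 \right)} = \left(\left(3 - - \frac{1}{2}\right) - 20\right) 2 \left(2 + 2\right) = \left(\left(3 + \left(-1 + \frac{3}{2}\right)\right) - 20\right) 2 \cdot 4 = \left(\left(3 + \frac{1}{2}\right) - 20\right) 8 = \left(\frac{7}{2} - 20\right) 8 = \left(- \frac{33}{2}\right) 8 = -132$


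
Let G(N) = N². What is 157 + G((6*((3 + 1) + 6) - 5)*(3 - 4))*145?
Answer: 438782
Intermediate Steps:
157 + G((6*((3 + 1) + 6) - 5)*(3 - 4))*145 = 157 + ((6*((3 + 1) + 6) - 5)*(3 - 4))²*145 = 157 + ((6*(4 + 6) - 5)*(-1))²*145 = 157 + ((6*10 - 5)*(-1))²*145 = 157 + ((60 - 5)*(-1))²*145 = 157 + (55*(-1))²*145 = 157 + (-55)²*145 = 157 + 3025*145 = 157 + 438625 = 438782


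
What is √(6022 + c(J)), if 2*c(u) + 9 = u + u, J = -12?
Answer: √24022/2 ≈ 77.495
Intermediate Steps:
c(u) = -9/2 + u (c(u) = -9/2 + (u + u)/2 = -9/2 + (2*u)/2 = -9/2 + u)
√(6022 + c(J)) = √(6022 + (-9/2 - 12)) = √(6022 - 33/2) = √(12011/2) = √24022/2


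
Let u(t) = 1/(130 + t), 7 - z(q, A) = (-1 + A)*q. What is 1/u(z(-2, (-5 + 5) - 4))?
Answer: 127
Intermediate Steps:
z(q, A) = 7 - q*(-1 + A) (z(q, A) = 7 - (-1 + A)*q = 7 - q*(-1 + A))
1/u(z(-2, (-5 + 5) - 4)) = 1/(1/(130 + (7 - 2 - 1*((-5 + 5) - 4)*(-2)))) = 1/(1/(130 + (7 - 2 - 1*(0 - 4)*(-2)))) = 1/(1/(130 + (7 - 2 - 1*(-4)*(-2)))) = 1/(1/(130 + (7 - 2 - 8))) = 1/(1/(130 - 3)) = 1/(1/127) = 127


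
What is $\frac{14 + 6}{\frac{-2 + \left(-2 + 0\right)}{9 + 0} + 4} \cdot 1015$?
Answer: $\frac{45675}{8} \approx 5709.4$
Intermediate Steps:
$\frac{14 + 6}{\frac{-2 + \left(-2 + 0\right)}{9 + 0} + 4} \cdot 1015 = \frac{20}{\frac{-2 - 2}{9} + 4} \cdot 1015 = \frac{20}{\left(-4\right) \frac{1}{9} + 4} \cdot 1015 = \frac{20}{- \frac{4}{9} + 4} \cdot 1015 = \frac{20}{\frac{32}{9}} \cdot 1015 = 20 \cdot \frac{9}{32} \cdot 1015 = \frac{45}{8} \cdot 1015 = \frac{45675}{8}$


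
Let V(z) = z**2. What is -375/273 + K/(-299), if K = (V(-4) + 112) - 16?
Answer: -3659/2093 ≈ -1.7482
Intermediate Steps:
K = 112 (K = ((-4)**2 + 112) - 16 = (16 + 112) - 16 = 128 - 16 = 112)
-375/273 + K/(-299) = -375/273 + 112/(-299) = -375*1/273 + 112*(-1/299) = -125/91 - 112/299 = -3659/2093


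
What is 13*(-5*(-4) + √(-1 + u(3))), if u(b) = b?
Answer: 260 + 13*√2 ≈ 278.38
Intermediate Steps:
13*(-5*(-4) + √(-1 + u(3))) = 13*(-5*(-4) + √(-1 + 3)) = 13*(20 + √2) = 260 + 13*√2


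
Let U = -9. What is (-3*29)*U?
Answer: 783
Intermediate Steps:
(-3*29)*U = -3*29*(-9) = -87*(-9) = 783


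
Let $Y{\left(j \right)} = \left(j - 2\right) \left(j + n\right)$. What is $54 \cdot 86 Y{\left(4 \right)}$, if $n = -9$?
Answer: $-46440$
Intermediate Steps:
$Y{\left(j \right)} = \left(-9 + j\right) \left(-2 + j\right)$ ($Y{\left(j \right)} = \left(j - 2\right) \left(j - 9\right) = \left(-2 + j\right) \left(-9 + j\right) = \left(-9 + j\right) \left(-2 + j\right)$)
$54 \cdot 86 Y{\left(4 \right)} = 54 \cdot 86 \left(18 + 4^{2} - 44\right) = 4644 \left(18 + 16 - 44\right) = 4644 \left(-10\right) = -46440$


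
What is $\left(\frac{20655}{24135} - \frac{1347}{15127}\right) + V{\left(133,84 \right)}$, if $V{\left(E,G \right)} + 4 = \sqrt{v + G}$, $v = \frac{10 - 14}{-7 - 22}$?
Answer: $- \frac{78694816}{24339343} + \frac{2 \sqrt{17690}}{29} \approx 5.9394$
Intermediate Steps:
$v = \frac{4}{29}$ ($v = - \frac{4}{-29} = \left(-4\right) \left(- \frac{1}{29}\right) = \frac{4}{29} \approx 0.13793$)
$V{\left(E,G \right)} = -4 + \sqrt{\frac{4}{29} + G}$
$\left(\frac{20655}{24135} - \frac{1347}{15127}\right) + V{\left(133,84 \right)} = \left(\frac{20655}{24135} - \frac{1347}{15127}\right) - \left(4 - \frac{\sqrt{116 + 841 \cdot 84}}{29}\right) = \left(20655 \cdot \frac{1}{24135} - \frac{1347}{15127}\right) - \left(4 - \frac{\sqrt{116 + 70644}}{29}\right) = \left(\frac{1377}{1609} - \frac{1347}{15127}\right) - \left(4 - \frac{\sqrt{70760}}{29}\right) = \frac{18662556}{24339343} - \left(4 - \frac{2 \sqrt{17690}}{29}\right) = - \frac{78694816}{24339343} + \frac{2 \sqrt{17690}}{29}$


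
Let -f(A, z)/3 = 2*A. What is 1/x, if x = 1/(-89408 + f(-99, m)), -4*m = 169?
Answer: -88814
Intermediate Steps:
m = -169/4 (m = -¼*169 = -169/4 ≈ -42.250)
f(A, z) = -6*A
x = -1/88814 (x = 1/(-89408 - 6*(-99)) = 1/(-89408 + 594) = 1/(-88814) = -1/88814 ≈ -1.1259e-5)
1/x = 1/(-1/88814) = -88814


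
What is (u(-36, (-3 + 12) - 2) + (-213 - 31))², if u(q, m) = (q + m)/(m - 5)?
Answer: 267289/4 ≈ 66822.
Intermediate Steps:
u(q, m) = (m + q)/(-5 + m)
(u(-36, (-3 + 12) - 2) + (-213 - 31))² = ((((-3 + 12) - 2) - 36)/(-5 + ((-3 + 12) - 2)) + (-213 - 31))² = (((9 - 2) - 36)/(-5 + (9 - 2)) - 244)² = ((7 - 36)/(-5 + 7) - 244)² = (-29/2 - 244)² = (-517/2)² = 267289/4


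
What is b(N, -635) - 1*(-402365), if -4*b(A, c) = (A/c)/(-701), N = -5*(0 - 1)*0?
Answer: 402365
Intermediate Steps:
N = 0 (N = -(-5)*0 = -5*0 = 0)
b(A, c) = A/(2804*c) (b(A, c) = -A/c/(4*(-701)) = -A/c*(-1)/(4*701) = -(-1)*A/(2804*c) = A/(2804*c))
b(N, -635) - 1*(-402365) = (1/2804)*0/(-635) - 1*(-402365) = (1/2804)*0*(-1/635) + 402365 = 0 + 402365 = 402365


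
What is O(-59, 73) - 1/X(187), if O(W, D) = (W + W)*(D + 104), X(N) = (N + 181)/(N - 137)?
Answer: -3843049/184 ≈ -20886.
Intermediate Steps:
X(N) = (181 + N)/(-137 + N)
O(W, D) = 2*W*(104 + D) (O(W, D) = (2*W)*(104 + D) = 2*W*(104 + D))
O(-59, 73) - 1/X(187) = 2*(-59)*(104 + 73) - 1/((181 + 187)/(-137 + 187)) = 2*(-59)*177 - 1/(368/50) = -20886 - 1/((1/50)*368) = -20886 - 1/184/25 = -20886 - 1*25/184 = -20886 - 25/184 = -3843049/184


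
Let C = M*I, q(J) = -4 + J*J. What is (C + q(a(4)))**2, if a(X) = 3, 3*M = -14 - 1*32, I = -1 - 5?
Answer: 9409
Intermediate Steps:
I = -6
M = -46/3 (M = (-14 - 1*32)/3 = (-14 - 32)/3 = (1/3)*(-46) = -46/3 ≈ -15.333)
q(J) = -4 + J**2
C = 92 (C = -46/3*(-6) = 92)
(C + q(a(4)))**2 = (92 + (-4 + 3**2))**2 = (92 + (-4 + 9))**2 = (92 + 5)**2 = 97**2 = 9409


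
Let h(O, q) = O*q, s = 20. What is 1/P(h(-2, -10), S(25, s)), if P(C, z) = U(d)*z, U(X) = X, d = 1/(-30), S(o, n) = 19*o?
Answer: -6/95 ≈ -0.063158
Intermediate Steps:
d = -1/30 ≈ -0.033333
P(C, z) = -z/30
1/P(h(-2, -10), S(25, s)) = 1/(-19*25/30) = 1/(-1/30*475) = 1/(-95/6) = -6/95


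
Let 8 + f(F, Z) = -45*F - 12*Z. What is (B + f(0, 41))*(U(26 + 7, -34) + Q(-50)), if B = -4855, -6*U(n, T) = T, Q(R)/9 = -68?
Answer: 3246915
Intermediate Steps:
Q(R) = -612 (Q(R) = 9*(-68) = -612)
f(F, Z) = -8 - 45*F - 12*Z (f(F, Z) = -8 + (-45*F - 12*Z) = -8 - 45*F - 12*Z)
U(n, T) = -T/6
(B + f(0, 41))*(U(26 + 7, -34) + Q(-50)) = (-4855 + (-8 - 45*0 - 12*41))*(-⅙*(-34) - 612) = (-4855 + (-8 + 0 - 492))*(17/3 - 612) = (-4855 - 500)*(-1819/3) = -5355*(-1819/3) = 3246915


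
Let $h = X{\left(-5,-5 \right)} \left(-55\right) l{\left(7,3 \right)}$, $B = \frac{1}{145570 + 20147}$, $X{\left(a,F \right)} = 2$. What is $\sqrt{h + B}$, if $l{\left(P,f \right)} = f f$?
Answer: $\frac{137 i \sqrt{160948033}}{55239} \approx 31.464 i$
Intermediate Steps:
$l{\left(P,f \right)} = f^{2}$
$B = \frac{1}{165717} \approx 6.0344 \cdot 10^{-6}$
$h = -990$ ($h = 2 \left(-55\right) 3^{2} = \left(-110\right) 9 = -990$)
$\sqrt{h + B} = \sqrt{-990 + \frac{1}{165717}} = \sqrt{- \frac{164059829}{165717}} = \frac{137 i \sqrt{160948033}}{55239}$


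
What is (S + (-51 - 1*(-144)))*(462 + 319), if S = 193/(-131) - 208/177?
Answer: 1636180942/23187 ≈ 70565.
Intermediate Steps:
S = -61409/23187 (S = 193*(-1/131) - 208*1/177 = -193/131 - 208/177 = -61409/23187 ≈ -2.6484)
(S + (-51 - 1*(-144)))*(462 + 319) = (-61409/23187 + (-51 - 1*(-144)))*(462 + 319) = (-61409/23187 + (-51 + 144))*781 = (-61409/23187 + 93)*781 = (2094982/23187)*781 = 1636180942/23187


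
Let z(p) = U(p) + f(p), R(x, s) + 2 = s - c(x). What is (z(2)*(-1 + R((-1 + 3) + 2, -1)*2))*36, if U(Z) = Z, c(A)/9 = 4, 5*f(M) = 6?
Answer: -45504/5 ≈ -9100.8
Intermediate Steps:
f(M) = 6/5 (f(M) = (⅕)*6 = 6/5)
c(A) = 36 (c(A) = 9*4 = 36)
R(x, s) = -38 + s (R(x, s) = -2 + (s - 1*36) = -2 + (s - 36) = -2 + (-36 + s) = -38 + s)
z(p) = 6/5 + p (z(p) = p + 6/5 = 6/5 + p)
(z(2)*(-1 + R((-1 + 3) + 2, -1)*2))*36 = ((6/5 + 2)*(-1 + (-38 - 1)*2))*36 = (16*(-1 - 39*2)/5)*36 = (16*(-1 - 78)/5)*36 = ((16/5)*(-79))*36 = -1264/5*36 = -45504/5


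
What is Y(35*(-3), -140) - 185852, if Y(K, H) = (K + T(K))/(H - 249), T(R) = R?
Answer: -72296218/389 ≈ -1.8585e+5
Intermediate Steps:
Y(K, H) = 2*K/(-249 + H) (Y(K, H) = (K + K)/(H - 249) = (2*K)/(-249 + H) = 2*K/(-249 + H))
Y(35*(-3), -140) - 185852 = 2*(35*(-3))/(-249 - 140) - 185852 = 2*(-105)/(-389) - 185852 = 2*(-105)*(-1/389) - 185852 = 210/389 - 185852 = -72296218/389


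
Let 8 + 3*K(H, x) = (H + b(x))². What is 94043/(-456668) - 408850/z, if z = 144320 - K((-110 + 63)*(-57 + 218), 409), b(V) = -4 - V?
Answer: -336740757011/1805192392286 ≈ -0.18654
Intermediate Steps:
K(H, x) = -8/3 + (-4 + H - x)²/3 (K(H, x) = -8/3 + (H + (-4 - x))²/3 = -8/3 + (-4 + H - x)²/3)
z = -63247432/3 (z = 144320 - (-8/3 + (4 + 409 - (-110 + 63)*(-57 + 218))²/3) = 144320 - (-8/3 + (4 + 409 - (-47)*161)²/3) = 144320 - (-8/3 + (4 + 409 - 1*(-7567))²/3) = 144320 - (-8/3 + (4 + 409 + 7567)²/3) = 144320 - (-8/3 + (⅓)*7980²) = 144320 - (-8/3 + (⅓)*63680400) = 144320 - (-8/3 + 21226800) = 144320 - 1*63680392/3 = 144320 - 63680392/3 = -63247432/3 ≈ -2.1082e+7)
94043/(-456668) - 408850/z = 94043/(-456668) - 408850/(-63247432/3) = 94043*(-1/456668) - 408850*(-3/63247432) = -94043/456668 + 613275/31623716 = -336740757011/1805192392286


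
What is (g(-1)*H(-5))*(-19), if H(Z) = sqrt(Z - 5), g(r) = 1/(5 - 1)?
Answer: -19*I*sqrt(10)/4 ≈ -15.021*I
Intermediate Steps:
g(r) = 1/4
H(Z) = sqrt(-5 + Z)
(g(-1)*H(-5))*(-19) = (sqrt(-5 - 5)/4)*(-19) = (sqrt(-10)/4)*(-19) = ((I*sqrt(10))/4)*(-19) = (I*sqrt(10)/4)*(-19) = -19*I*sqrt(10)/4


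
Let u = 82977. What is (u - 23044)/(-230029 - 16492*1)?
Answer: -821/3377 ≈ -0.24312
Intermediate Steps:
(u - 23044)/(-230029 - 16492*1) = (82977 - 23044)/(-230029 - 16492*1) = 59933/(-230029 - 16492) = 59933/(-246521) = 59933*(-1/246521) = -821/3377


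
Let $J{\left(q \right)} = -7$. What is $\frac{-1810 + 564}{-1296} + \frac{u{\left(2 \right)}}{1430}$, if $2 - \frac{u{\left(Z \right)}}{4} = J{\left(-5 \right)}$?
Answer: $\frac{457109}{463320} \approx 0.98659$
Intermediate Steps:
$u{\left(Z \right)} = 36$ ($u{\left(Z \right)} = 8 - -28 = 8 + 28 = 36$)
$\frac{-1810 + 564}{-1296} + \frac{u{\left(2 \right)}}{1430} = \frac{-1810 + 564}{-1296} + \frac{36}{1430} = \left(-1246\right) \left(- \frac{1}{1296}\right) + 36 \cdot \frac{1}{1430} = \frac{623}{648} + \frac{18}{715} = \frac{457109}{463320}$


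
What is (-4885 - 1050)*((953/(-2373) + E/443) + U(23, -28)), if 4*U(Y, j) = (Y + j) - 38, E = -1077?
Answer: 338976794995/4204956 ≈ 80614.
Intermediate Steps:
U(Y, j) = -19/2 + Y/4 + j/4 (U(Y, j) = ((Y + j) - 38)/4 = (-38 + Y + j)/4 = -19/2 + Y/4 + j/4)
(-4885 - 1050)*((953/(-2373) + E/443) + U(23, -28)) = (-4885 - 1050)*((953/(-2373) - 1077/443) + (-19/2 + (¼)*23 + (¼)*(-28))) = -5935*((953*(-1/2373) - 1077*1/443) + (-19/2 + 23/4 - 7)) = -5935*((-953/2373 - 1077/443) - 43/4) = -5935*(-2977900/1051239 - 43/4) = -5935*(-57114877/4204956) = 338976794995/4204956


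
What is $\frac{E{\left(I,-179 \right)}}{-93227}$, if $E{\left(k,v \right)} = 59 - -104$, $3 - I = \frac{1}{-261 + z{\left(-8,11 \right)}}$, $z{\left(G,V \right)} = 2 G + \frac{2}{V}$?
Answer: $- \frac{163}{93227} \approx -0.0017484$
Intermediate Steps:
$I = \frac{9146}{3045}$ ($I = 3 - \frac{1}{-261 + \left(2 \left(-8\right) + \frac{2}{11}\right)} = 3 - \frac{1}{-261 + \left(-16 + 2 \cdot \frac{1}{11}\right)} = 3 - \frac{1}{-261 + \left(-16 + \frac{2}{11}\right)} = 3 - \frac{1}{-261 - \frac{174}{11}} = 3 - \frac{1}{- \frac{3045}{11}} = 3 - - \frac{11}{3045} = 3 + \frac{11}{3045} = \frac{9146}{3045} \approx 3.0036$)
$E{\left(k,v \right)} = 163$ ($E{\left(k,v \right)} = 59 + 104 = 163$)
$\frac{E{\left(I,-179 \right)}}{-93227} = \frac{163}{-93227} = 163 \left(- \frac{1}{93227}\right) = - \frac{163}{93227}$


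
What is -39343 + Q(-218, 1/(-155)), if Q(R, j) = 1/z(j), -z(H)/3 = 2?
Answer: -236059/6 ≈ -39343.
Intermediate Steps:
z(H) = -6 (z(H) = -3*2 = -6)
Q(R, j) = -1/6 (Q(R, j) = 1/(-6) = -1/6)
-39343 + Q(-218, 1/(-155)) = -39343 - 1/6 = -236059/6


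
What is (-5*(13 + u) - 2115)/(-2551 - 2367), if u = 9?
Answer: 2225/4918 ≈ 0.45242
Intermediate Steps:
(-5*(13 + u) - 2115)/(-2551 - 2367) = (-5*(13 + 9) - 2115)/(-2551 - 2367) = (-5*22 - 2115)/(-4918) = (-110 - 2115)*(-1/4918) = -2225*(-1/4918) = 2225/4918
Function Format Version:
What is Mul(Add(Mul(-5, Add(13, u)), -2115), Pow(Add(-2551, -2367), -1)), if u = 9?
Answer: Rational(2225, 4918) ≈ 0.45242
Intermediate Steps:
Mul(Add(Mul(-5, Add(13, u)), -2115), Pow(Add(-2551, -2367), -1)) = Mul(Add(Mul(-5, Add(13, 9)), -2115), Pow(Add(-2551, -2367), -1)) = Mul(Add(Mul(-5, 22), -2115), Pow(-4918, -1)) = Mul(Add(-110, -2115), Rational(-1, 4918)) = Mul(-2225, Rational(-1, 4918)) = Rational(2225, 4918)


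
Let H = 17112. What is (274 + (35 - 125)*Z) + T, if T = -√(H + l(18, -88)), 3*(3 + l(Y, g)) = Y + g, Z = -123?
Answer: 11344 - √153771/3 ≈ 11213.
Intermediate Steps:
l(Y, g) = -3 + Y/3 + g/3 (l(Y, g) = -3 + (Y + g)/3 = -3 + (Y/3 + g/3) = -3 + Y/3 + g/3)
T = -√153771/3 (T = -√(17112 + (-3 + (⅓)*18 + (⅓)*(-88))) = -√(17112 + (-3 + 6 - 88/3)) = -√(17112 - 79/3) = -√(51257/3) = -√153771/3 ≈ -130.71)
(274 + (35 - 125)*Z) + T = (274 + (35 - 125)*(-123)) - √153771/3 = (274 - 90*(-123)) - √153771/3 = (274 + 11070) - √153771/3 = 11344 - √153771/3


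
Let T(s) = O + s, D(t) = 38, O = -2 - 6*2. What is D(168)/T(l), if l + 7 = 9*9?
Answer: 19/30 ≈ 0.63333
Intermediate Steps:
O = -14 (O = -2 - 12 = -14)
l = 74 (l = -7 + 9*9 = -7 + 81 = 74)
T(s) = -14 + s
D(168)/T(l) = 38/(-14 + 74) = 38/60 = 38*(1/60) = 19/30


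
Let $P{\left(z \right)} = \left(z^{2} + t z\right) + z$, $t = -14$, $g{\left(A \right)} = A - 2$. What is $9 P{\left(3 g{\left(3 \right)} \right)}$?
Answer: $-270$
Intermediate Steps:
$g{\left(A \right)} = -2 + A$
$P{\left(z \right)} = z^{2} - 13 z$ ($P{\left(z \right)} = \left(z^{2} - 14 z\right) + z = z^{2} - 13 z$)
$9 P{\left(3 g{\left(3 \right)} \right)} = 9 \cdot 3 \left(-2 + 3\right) \left(-13 + 3 \left(-2 + 3\right)\right) = 9 \cdot 3 \cdot 1 \left(-13 + 3 \cdot 1\right) = 9 \cdot 3 \left(-13 + 3\right) = 9 \cdot 3 \left(-10\right) = 9 \left(-30\right) = -270$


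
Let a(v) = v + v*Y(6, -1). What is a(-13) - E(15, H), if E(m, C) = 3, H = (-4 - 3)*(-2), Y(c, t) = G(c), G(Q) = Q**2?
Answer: -484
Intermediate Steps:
Y(c, t) = c**2
H = 14 (H = -7*(-2) = 14)
a(v) = 37*v (a(v) = v + v*6**2 = v + v*36 = v + 36*v = 37*v)
a(-13) - E(15, H) = 37*(-13) - 1*3 = -481 - 3 = -484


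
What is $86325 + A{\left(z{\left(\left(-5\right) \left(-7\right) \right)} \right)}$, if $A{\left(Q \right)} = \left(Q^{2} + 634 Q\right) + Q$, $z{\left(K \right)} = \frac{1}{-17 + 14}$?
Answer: $\frac{775021}{9} \approx 86114.0$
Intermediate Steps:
$z{\left(K \right)} = - \frac{1}{3}$ ($z{\left(K \right)} = \frac{1}{-3} = - \frac{1}{3}$)
$A{\left(Q \right)} = Q^{2} + 635 Q$
$86325 + A{\left(z{\left(\left(-5\right) \left(-7\right) \right)} \right)} = 86325 - \frac{635 - \frac{1}{3}}{3} = 86325 - \frac{1904}{9} = \frac{775021}{9}$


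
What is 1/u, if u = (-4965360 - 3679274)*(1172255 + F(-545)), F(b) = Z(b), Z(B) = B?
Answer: -1/10129004104140 ≈ -9.8726e-14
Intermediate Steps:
F(b) = b
u = -10129004104140 (u = (-4965360 - 3679274)*(1172255 - 545) = -8644634*1171710 = -10129004104140)
1/u = 1/(-10129004104140) = -1/10129004104140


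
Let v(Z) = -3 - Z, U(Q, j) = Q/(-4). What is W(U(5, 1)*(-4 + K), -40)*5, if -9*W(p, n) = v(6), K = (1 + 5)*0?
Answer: 5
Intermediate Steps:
U(Q, j) = -Q/4 (U(Q, j) = Q*(-1/4) = -Q/4)
K = 0 (K = 6*0 = 0)
W(p, n) = 1 (W(p, n) = -(-3 - 1*6)/9 = -(-3 - 6)/9 = -1/9*(-9) = 1)
W(U(5, 1)*(-4 + K), -40)*5 = 1*5 = 5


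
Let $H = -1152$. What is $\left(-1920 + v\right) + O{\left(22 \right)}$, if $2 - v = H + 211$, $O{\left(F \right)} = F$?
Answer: $-955$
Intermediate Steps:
$v = 943$ ($v = 2 - \left(-1152 + 211\right) = 2 - -941 = 2 + 941 = 943$)
$\left(-1920 + v\right) + O{\left(22 \right)} = \left(-1920 + 943\right) + 22 = -977 + 22 = -955$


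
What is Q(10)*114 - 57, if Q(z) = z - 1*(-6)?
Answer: 1767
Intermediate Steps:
Q(z) = 6 + z (Q(z) = z + 6 = 6 + z)
Q(10)*114 - 57 = (6 + 10)*114 - 57 = 16*114 - 57 = 1824 - 57 = 1767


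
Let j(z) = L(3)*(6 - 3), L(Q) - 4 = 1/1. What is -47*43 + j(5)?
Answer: -2006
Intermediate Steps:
L(Q) = 5 (L(Q) = 4 + 1/1 = 4 + 1 = 5)
j(z) = 15 (j(z) = 5*(6 - 3) = 5*3 = 15)
-47*43 + j(5) = -47*43 + 15 = -2021 + 15 = -2006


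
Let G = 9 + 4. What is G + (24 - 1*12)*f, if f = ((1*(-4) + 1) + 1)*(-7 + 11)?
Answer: -83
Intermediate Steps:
G = 13
f = -8 (f = ((-4 + 1) + 1)*4 = (-3 + 1)*4 = -2*4 = -8)
G + (24 - 1*12)*f = 13 + (24 - 1*12)*(-8) = 13 + (24 - 12)*(-8) = 13 + 12*(-8) = 13 - 96 = -83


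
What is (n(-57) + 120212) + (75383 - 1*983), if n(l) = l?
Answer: 194555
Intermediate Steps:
(n(-57) + 120212) + (75383 - 1*983) = (-57 + 120212) + (75383 - 1*983) = 120155 + (75383 - 983) = 120155 + 74400 = 194555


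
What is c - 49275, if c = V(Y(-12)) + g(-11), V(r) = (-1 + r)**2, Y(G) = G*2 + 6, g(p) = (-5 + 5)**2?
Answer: -48914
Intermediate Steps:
g(p) = 0 (g(p) = 0**2 = 0)
Y(G) = 6 + 2*G (Y(G) = 2*G + 6 = 6 + 2*G)
c = 361 (c = (-1 + (6 + 2*(-12)))**2 + 0 = (-1 + (6 - 24))**2 + 0 = (-1 - 18)**2 + 0 = (-19)**2 + 0 = 361 + 0 = 361)
c - 49275 = 361 - 49275 = -48914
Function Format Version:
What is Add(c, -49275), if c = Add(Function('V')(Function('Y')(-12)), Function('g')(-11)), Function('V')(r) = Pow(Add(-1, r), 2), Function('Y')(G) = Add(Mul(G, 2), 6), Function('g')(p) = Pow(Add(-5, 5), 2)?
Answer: -48914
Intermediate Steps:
Function('g')(p) = 0 (Function('g')(p) = Pow(0, 2) = 0)
Function('Y')(G) = Add(6, Mul(2, G)) (Function('Y')(G) = Add(Mul(2, G), 6) = Add(6, Mul(2, G)))
c = 361 (c = Add(Pow(Add(-1, Add(6, Mul(2, -12))), 2), 0) = Add(Pow(Add(-1, Add(6, -24)), 2), 0) = Add(Pow(Add(-1, -18), 2), 0) = Add(Pow(-19, 2), 0) = Add(361, 0) = 361)
Add(c, -49275) = Add(361, -49275) = -48914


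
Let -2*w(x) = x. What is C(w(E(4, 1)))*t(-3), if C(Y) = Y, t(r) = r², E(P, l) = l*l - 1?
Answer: 0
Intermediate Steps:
E(P, l) = -1 + l² (E(P, l) = l² - 1 = -1 + l²)
w(x) = -x/2
C(w(E(4, 1)))*t(-3) = -(-1 + 1²)/2*(-3)² = -(-1 + 1)/2*9 = -½*0*9 = 0*9 = 0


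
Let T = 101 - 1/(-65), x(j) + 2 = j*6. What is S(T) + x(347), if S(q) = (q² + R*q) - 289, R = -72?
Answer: 19950451/4225 ≈ 4722.0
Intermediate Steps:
x(j) = -2 + 6*j (x(j) = -2 + j*6 = -2 + 6*j)
T = 6566/65 (T = 101 - 1*(-1/65) = 101 + 1/65 = 6566/65 ≈ 101.02)
S(q) = -289 + q² - 72*q (S(q) = (q² - 72*q) - 289 = -289 + q² - 72*q)
S(T) + x(347) = (-289 + (6566/65)² - 72*6566/65) + (-2 + 6*347) = (-289 + 43112356/4225 - 472752/65) + (-2 + 2082) = 11162451/4225 + 2080 = 19950451/4225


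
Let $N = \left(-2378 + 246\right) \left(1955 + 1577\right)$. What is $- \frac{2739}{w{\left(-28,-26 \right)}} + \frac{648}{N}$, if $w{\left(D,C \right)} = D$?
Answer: $\frac{1289079087}{13177892} \approx 97.821$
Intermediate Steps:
$N = -7530224$ ($N = \left(-2132\right) 3532 = -7530224$)
$- \frac{2739}{w{\left(-28,-26 \right)}} + \frac{648}{N} = - \frac{2739}{-28} + \frac{648}{-7530224} = \left(-2739\right) \left(- \frac{1}{28}\right) + 648 \left(- \frac{1}{7530224}\right) = \frac{2739}{28} - \frac{81}{941278} = \frac{1289079087}{13177892}$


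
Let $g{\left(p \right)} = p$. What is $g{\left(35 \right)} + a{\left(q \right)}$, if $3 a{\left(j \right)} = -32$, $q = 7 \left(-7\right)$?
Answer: $\frac{73}{3} \approx 24.333$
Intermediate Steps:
$q = -49$
$a{\left(j \right)} = - \frac{32}{3}$ ($a{\left(j \right)} = \frac{1}{3} \left(-32\right) = - \frac{32}{3}$)
$g{\left(35 \right)} + a{\left(q \right)} = 35 - \frac{32}{3} = \frac{73}{3}$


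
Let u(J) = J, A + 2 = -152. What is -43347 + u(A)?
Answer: -43501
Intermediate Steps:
A = -154 (A = -2 - 152 = -154)
-43347 + u(A) = -43347 - 154 = -43501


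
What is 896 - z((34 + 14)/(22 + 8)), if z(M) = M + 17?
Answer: 4387/5 ≈ 877.40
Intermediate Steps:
z(M) = 17 + M
896 - z((34 + 14)/(22 + 8)) = 896 - (17 + (34 + 14)/(22 + 8)) = 896 - (17 + 48/30) = 896 - (17 + 48*(1/30)) = 896 - (17 + 8/5) = 896 - 1*93/5 = 896 - 93/5 = 4387/5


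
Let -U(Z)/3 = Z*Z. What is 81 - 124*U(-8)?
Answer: 23889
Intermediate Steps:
U(Z) = -3*Z**2 (U(Z) = -3*Z*Z = -3*Z**2)
81 - 124*U(-8) = 81 - (-372)*(-8)**2 = 81 - (-372)*64 = 81 - 124*(-192) = 81 + 23808 = 23889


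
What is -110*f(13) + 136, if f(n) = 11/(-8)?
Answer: 1149/4 ≈ 287.25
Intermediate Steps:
f(n) = -11/8 (f(n) = 11*(-⅛) = -11/8)
-110*f(13) + 136 = -110*(-11/8) + 136 = 605/4 + 136 = 1149/4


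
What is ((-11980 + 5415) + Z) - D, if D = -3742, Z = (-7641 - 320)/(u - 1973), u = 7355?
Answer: -15201347/5382 ≈ -2824.5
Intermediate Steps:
Z = -7961/5382 (Z = (-7641 - 320)/(7355 - 1973) = -7961/5382 ≈ -1.4792)
((-11980 + 5415) + Z) - D = ((-11980 + 5415) - 7961/5382) - 1*(-3742) = (-6565 - 7961/5382) + 3742 = -35340791/5382 + 3742 = -15201347/5382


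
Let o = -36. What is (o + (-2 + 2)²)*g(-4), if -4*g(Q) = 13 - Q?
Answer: 153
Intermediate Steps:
g(Q) = -13/4 + Q/4 (g(Q) = -(13 - Q)/4 = -13/4 + Q/4)
(o + (-2 + 2)²)*g(-4) = (-36 + (-2 + 2)²)*(-13/4 + (¼)*(-4)) = (-36 + 0²)*(-13/4 - 1) = (-36 + 0)*(-17/4) = -36*(-17/4) = 153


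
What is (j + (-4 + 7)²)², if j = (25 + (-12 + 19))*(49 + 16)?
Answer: 4363921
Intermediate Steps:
j = 2080 (j = (25 + 7)*65 = 32*65 = 2080)
(j + (-4 + 7)²)² = (2080 + (-4 + 7)²)² = (2080 + 3²)² = (2080 + 9)² = 2089² = 4363921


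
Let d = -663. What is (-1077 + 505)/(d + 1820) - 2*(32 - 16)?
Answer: -2892/89 ≈ -32.494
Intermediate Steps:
(-1077 + 505)/(d + 1820) - 2*(32 - 16) = (-1077 + 505)/(-663 + 1820) - 2*(32 - 16) = -572/1157 - 2*16 = -572*1/1157 - 32 = -44/89 - 32 = -2892/89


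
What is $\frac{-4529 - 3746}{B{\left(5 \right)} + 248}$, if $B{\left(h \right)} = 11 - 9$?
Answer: $- \frac{331}{10} \approx -33.1$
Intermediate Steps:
$B{\left(h \right)} = 2$ ($B{\left(h \right)} = 11 - 9 = 2$)
$\frac{-4529 - 3746}{B{\left(5 \right)} + 248} = \frac{-4529 - 3746}{2 + 248} = - \frac{8275}{250} = \left(-8275\right) \frac{1}{250} = - \frac{331}{10}$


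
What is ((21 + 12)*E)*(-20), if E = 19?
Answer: -12540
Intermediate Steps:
((21 + 12)*E)*(-20) = ((21 + 12)*19)*(-20) = (33*19)*(-20) = 627*(-20) = -12540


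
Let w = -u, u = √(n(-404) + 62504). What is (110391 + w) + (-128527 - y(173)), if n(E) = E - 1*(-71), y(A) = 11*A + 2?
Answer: -20041 - √62171 ≈ -20290.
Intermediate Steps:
y(A) = 2 + 11*A
n(E) = 71 + E (n(E) = E + 71 = 71 + E)
u = √62171 (u = √((71 - 404) + 62504) = √(-333 + 62504) = √62171 ≈ 249.34)
w = -√62171 ≈ -249.34
(110391 + w) + (-128527 - y(173)) = (110391 - √62171) + (-128527 - (2 + 11*173)) = (110391 - √62171) + (-128527 - (2 + 1903)) = (110391 - √62171) + (-128527 - 1*1905) = (110391 - √62171) + (-128527 - 1905) = (110391 - √62171) - 130432 = -20041 - √62171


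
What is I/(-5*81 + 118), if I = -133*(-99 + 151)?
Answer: 988/41 ≈ 24.098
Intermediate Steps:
I = -6916 (I = -133*52 = -6916)
I/(-5*81 + 118) = -6916/(-5*81 + 118) = -6916/(-405 + 118) = -6916/(-287) = -6916*(-1/287) = 988/41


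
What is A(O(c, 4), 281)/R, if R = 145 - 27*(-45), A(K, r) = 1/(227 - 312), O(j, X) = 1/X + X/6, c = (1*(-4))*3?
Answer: -1/115600 ≈ -8.6505e-6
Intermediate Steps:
c = -12 (c = -4*3 = -12)
O(j, X) = 1/X + X/6 (O(j, X) = 1/X + X*(⅙) = 1/X + X/6)
A(K, r) = -1/85 (A(K, r) = 1/(-85) = -1/85)
R = 1360 (R = 145 + 1215 = 1360)
A(O(c, 4), 281)/R = -1/85/1360 = -1/85*1/1360 = -1/115600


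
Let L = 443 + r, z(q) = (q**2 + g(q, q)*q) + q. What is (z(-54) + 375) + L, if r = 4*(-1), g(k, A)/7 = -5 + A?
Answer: 25978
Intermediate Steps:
g(k, A) = -35 + 7*A (g(k, A) = 7*(-5 + A) = -35 + 7*A)
r = -4
z(q) = q + q**2 + q*(-35 + 7*q) (z(q) = (q**2 + (-35 + 7*q)*q) + q = (q**2 + q*(-35 + 7*q)) + q = q + q**2 + q*(-35 + 7*q))
L = 439 (L = 443 - 4 = 439)
(z(-54) + 375) + L = (2*(-54)*(-17 + 4*(-54)) + 375) + 439 = (2*(-54)*(-17 - 216) + 375) + 439 = (2*(-54)*(-233) + 375) + 439 = (25164 + 375) + 439 = 25539 + 439 = 25978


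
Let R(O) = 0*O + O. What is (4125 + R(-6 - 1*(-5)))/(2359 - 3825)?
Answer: -2062/733 ≈ -2.8131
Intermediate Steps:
R(O) = O (R(O) = 0 + O = O)
(4125 + R(-6 - 1*(-5)))/(2359 - 3825) = (4125 + (-6 - 1*(-5)))/(2359 - 3825) = (4125 + (-6 + 5))/(-1466) = (4125 - 1)*(-1/1466) = 4124*(-1/1466) = -2062/733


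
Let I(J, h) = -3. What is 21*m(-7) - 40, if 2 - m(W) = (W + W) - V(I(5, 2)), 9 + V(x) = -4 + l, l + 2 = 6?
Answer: 107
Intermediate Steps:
l = 4 (l = -2 + 6 = 4)
V(x) = -9 (V(x) = -9 + (-4 + 4) = -9 + 0 = -9)
m(W) = -7 - 2*W (m(W) = 2 - ((W + W) - 1*(-9)) = 2 - (2*W + 9) = 2 - (9 + 2*W) = 2 + (-9 - 2*W) = -7 - 2*W)
21*m(-7) - 40 = 21*(-7 - 2*(-7)) - 40 = 21*(-7 + 14) - 40 = 21*7 - 40 = 147 - 40 = 107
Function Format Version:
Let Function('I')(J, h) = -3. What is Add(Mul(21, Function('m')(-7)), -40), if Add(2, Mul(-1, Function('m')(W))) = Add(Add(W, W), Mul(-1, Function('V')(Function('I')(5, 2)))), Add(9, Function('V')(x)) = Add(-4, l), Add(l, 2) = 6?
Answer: 107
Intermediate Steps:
l = 4 (l = Add(-2, 6) = 4)
Function('V')(x) = -9 (Function('V')(x) = Add(-9, Add(-4, 4)) = Add(-9, 0) = -9)
Function('m')(W) = Add(-7, Mul(-2, W)) (Function('m')(W) = Add(2, Mul(-1, Add(Add(W, W), Mul(-1, -9)))) = Add(2, Mul(-1, Add(Mul(2, W), 9))) = Add(2, Mul(-1, Add(9, Mul(2, W)))) = Add(2, Add(-9, Mul(-2, W))) = Add(-7, Mul(-2, W)))
Add(Mul(21, Function('m')(-7)), -40) = Add(Mul(21, Add(-7, Mul(-2, -7))), -40) = Add(Mul(21, Add(-7, 14)), -40) = Add(Mul(21, 7), -40) = Add(147, -40) = 107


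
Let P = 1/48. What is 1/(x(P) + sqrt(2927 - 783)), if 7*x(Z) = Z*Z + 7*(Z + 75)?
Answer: 19513863936/906266592673 - 1040449536*sqrt(134)/906266592673 ≈ 0.0082424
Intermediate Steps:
P = 1/48 ≈ 0.020833
x(Z) = 75 + Z + Z**2/7 (x(Z) = (Z*Z + 7*(Z + 75))/7 = (Z**2 + 7*(75 + Z))/7 = (Z**2 + (525 + 7*Z))/7 = (525 + Z**2 + 7*Z)/7 = 75 + Z + Z**2/7)
1/(x(P) + sqrt(2927 - 783)) = 1/((75 + 1/48 + (1/48)**2/7) + sqrt(2927 - 783)) = 1/((75 + 1/48 + (1/7)*(1/2304)) + sqrt(2144)) = 1/((75 + 1/48 + 1/16128) + 4*sqrt(134)) = 1/(1209937/16128 + 4*sqrt(134))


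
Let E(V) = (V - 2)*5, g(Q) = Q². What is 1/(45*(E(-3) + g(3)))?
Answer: -1/720 ≈ -0.0013889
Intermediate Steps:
E(V) = -10 + 5*V (E(V) = (-2 + V)*5 = -10 + 5*V)
1/(45*(E(-3) + g(3))) = 1/(45*((-10 + 5*(-3)) + 3²)) = 1/(45*((-10 - 15) + 9)) = 1/(45*(-25 + 9)) = 1/(45*(-16)) = 1/(-720) = -1/720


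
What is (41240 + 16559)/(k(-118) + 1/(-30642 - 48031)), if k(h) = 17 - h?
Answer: 4547220727/10620854 ≈ 428.14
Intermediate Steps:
(41240 + 16559)/(k(-118) + 1/(-30642 - 48031)) = (41240 + 16559)/((17 - 1*(-118)) + 1/(-30642 - 48031)) = 57799/((17 + 118) + 1/(-78673)) = 57799/(135 - 1/78673) = 57799/(10620854/78673) = 57799*(78673/10620854) = 4547220727/10620854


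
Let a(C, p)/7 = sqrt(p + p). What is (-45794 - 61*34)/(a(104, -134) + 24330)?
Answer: -145578555/73995254 + 83769*I*sqrt(67)/73995254 ≈ -1.9674 + 0.0092665*I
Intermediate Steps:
a(C, p) = 7*sqrt(2)*sqrt(p) (a(C, p) = 7*sqrt(p + p) = 7*sqrt(2*p) = 7*(sqrt(2)*sqrt(p)) = 7*sqrt(2)*sqrt(p))
(-45794 - 61*34)/(a(104, -134) + 24330) = (-45794 - 61*34)/(7*sqrt(2)*sqrt(-134) + 24330) = (-45794 - 2074)/(7*sqrt(2)*(I*sqrt(134)) + 24330) = -47868/(14*I*sqrt(67) + 24330) = -47868/(24330 + 14*I*sqrt(67))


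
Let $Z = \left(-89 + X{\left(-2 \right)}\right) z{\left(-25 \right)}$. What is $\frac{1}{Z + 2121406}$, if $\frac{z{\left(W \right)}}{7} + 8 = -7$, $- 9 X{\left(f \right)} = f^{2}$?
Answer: $\frac{3}{6392393} \approx 4.6931 \cdot 10^{-7}$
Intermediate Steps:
$X{\left(f \right)} = - \frac{f^{2}}{9}$
$z{\left(W \right)} = -105$ ($z{\left(W \right)} = -56 + 7 \left(-7\right) = -56 - 49 = -105$)
$Z = \frac{28175}{3}$ ($Z = \left(-89 - \frac{\left(-2\right)^{2}}{9}\right) \left(-105\right) = \left(-89 - \frac{4}{9}\right) \left(-105\right) = \left(- \frac{805}{9}\right) \left(-105\right) = \frac{28175}{3} \approx 9391.7$)
$\frac{1}{Z + 2121406} = \frac{1}{\frac{28175}{3} + 2121406} = \frac{1}{\frac{6392393}{3}} = \frac{3}{6392393}$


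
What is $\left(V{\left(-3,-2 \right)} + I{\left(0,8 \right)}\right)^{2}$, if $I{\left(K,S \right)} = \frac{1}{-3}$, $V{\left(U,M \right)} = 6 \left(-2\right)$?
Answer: $\frac{1369}{9} \approx 152.11$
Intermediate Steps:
$V{\left(U,M \right)} = -12$
$I{\left(K,S \right)} = - \frac{1}{3}$
$\left(V{\left(-3,-2 \right)} + I{\left(0,8 \right)}\right)^{2} = \left(-12 - \frac{1}{3}\right)^{2} = \left(- \frac{37}{3}\right)^{2} = \frac{1369}{9}$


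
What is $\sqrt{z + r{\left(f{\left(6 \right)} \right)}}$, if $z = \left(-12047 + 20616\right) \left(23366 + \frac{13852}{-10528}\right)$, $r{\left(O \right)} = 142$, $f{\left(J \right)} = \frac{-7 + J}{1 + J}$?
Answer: $\frac{5 \sqrt{13869542556674}}{1316} \approx 14150.0$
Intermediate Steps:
$f{\left(J \right)} = \frac{-7 + J}{1 + J}$
$z = \frac{526957930081}{2632}$ ($z = 8569 \left(23366 + 13852 \left(- \frac{1}{10528}\right)\right) = 8569 \left(23366 - \frac{3463}{2632}\right) = 8569 \cdot \frac{61495849}{2632} = \frac{526957930081}{2632} \approx 2.0021 \cdot 10^{8}$)
$\sqrt{z + r{\left(f{\left(6 \right)} \right)}} = \sqrt{\frac{526957930081}{2632} + 142} = \sqrt{\frac{526958303825}{2632}} = \frac{5 \sqrt{13869542556674}}{1316}$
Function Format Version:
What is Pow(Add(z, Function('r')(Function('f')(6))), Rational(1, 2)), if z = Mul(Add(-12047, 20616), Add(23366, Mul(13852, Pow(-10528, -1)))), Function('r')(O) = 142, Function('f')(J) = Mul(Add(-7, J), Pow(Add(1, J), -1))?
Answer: Mul(Rational(5, 1316), Pow(13869542556674, Rational(1, 2))) ≈ 14150.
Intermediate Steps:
Function('f')(J) = Mul(Pow(Add(1, J), -1), Add(-7, J))
z = Rational(526957930081, 2632) (z = Mul(8569, Add(23366, Mul(13852, Rational(-1, 10528)))) = Mul(8569, Add(23366, Rational(-3463, 2632))) = Mul(8569, Rational(61495849, 2632)) = Rational(526957930081, 2632) ≈ 2.0021e+8)
Pow(Add(z, Function('r')(Function('f')(6))), Rational(1, 2)) = Pow(Add(Rational(526957930081, 2632), 142), Rational(1, 2)) = Pow(Rational(526958303825, 2632), Rational(1, 2)) = Mul(Rational(5, 1316), Pow(13869542556674, Rational(1, 2)))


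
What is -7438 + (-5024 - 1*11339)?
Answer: -23801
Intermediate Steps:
-7438 + (-5024 - 1*11339) = -7438 + (-5024 - 11339) = -7438 - 16363 = -23801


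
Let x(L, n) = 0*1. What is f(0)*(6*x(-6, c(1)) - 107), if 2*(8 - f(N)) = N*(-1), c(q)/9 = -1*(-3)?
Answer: -856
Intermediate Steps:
c(q) = 27 (c(q) = 9*(-1*(-3)) = 9*3 = 27)
f(N) = 8 + N/2 (f(N) = 8 - N*(-1)/2 = 8 - (-1)*N/2 = 8 + N/2)
x(L, n) = 0
f(0)*(6*x(-6, c(1)) - 107) = (8 + (1/2)*0)*(6*0 - 107) = (8 + 0)*(0 - 107) = 8*(-107) = -856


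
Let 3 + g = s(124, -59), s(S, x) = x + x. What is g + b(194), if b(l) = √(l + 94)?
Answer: -121 + 12*√2 ≈ -104.03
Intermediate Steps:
s(S, x) = 2*x
g = -121 (g = -3 + 2*(-59) = -3 - 118 = -121)
b(l) = √(94 + l)
g + b(194) = -121 + √(94 + 194) = -121 + √288 = -121 + 12*√2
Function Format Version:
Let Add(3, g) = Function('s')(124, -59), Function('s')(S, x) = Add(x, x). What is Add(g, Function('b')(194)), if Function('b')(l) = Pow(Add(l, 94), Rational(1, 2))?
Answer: Add(-121, Mul(12, Pow(2, Rational(1, 2)))) ≈ -104.03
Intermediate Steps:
Function('s')(S, x) = Mul(2, x)
g = -121 (g = Add(-3, Mul(2, -59)) = Add(-3, -118) = -121)
Function('b')(l) = Pow(Add(94, l), Rational(1, 2))
Add(g, Function('b')(194)) = Add(-121, Pow(Add(94, 194), Rational(1, 2))) = Add(-121, Pow(288, Rational(1, 2))) = Add(-121, Mul(12, Pow(2, Rational(1, 2))))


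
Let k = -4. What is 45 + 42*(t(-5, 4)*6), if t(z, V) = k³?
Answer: -16083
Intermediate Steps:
t(z, V) = -64 (t(z, V) = (-4)³ = -64)
45 + 42*(t(-5, 4)*6) = 45 + 42*(-64*6) = 45 + 42*(-384) = 45 - 16128 = -16083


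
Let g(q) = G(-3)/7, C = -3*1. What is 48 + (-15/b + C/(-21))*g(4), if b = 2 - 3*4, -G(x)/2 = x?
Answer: 2421/49 ≈ 49.408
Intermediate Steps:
G(x) = -2*x
C = -3
b = -10 (b = 2 - 12 = -10)
g(q) = 6/7 (g(q) = -2*(-3)/7 = 6*(⅐) = 6/7)
48 + (-15/b + C/(-21))*g(4) = 48 + (-15/(-10) - 3/(-21))*(6/7) = 48 + (-15*(-⅒) - 3*(-1/21))*(6/7) = 48 + (3/2 + ⅐)*(6/7) = 48 + (23/14)*(6/7) = 48 + 69/49 = 2421/49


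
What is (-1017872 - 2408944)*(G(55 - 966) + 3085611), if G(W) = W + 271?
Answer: -10571627982336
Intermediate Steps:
G(W) = 271 + W
(-1017872 - 2408944)*(G(55 - 966) + 3085611) = (-1017872 - 2408944)*((271 + (55 - 966)) + 3085611) = -3426816*((271 - 911) + 3085611) = -3426816*(-640 + 3085611) = -3426816*3084971 = -10571627982336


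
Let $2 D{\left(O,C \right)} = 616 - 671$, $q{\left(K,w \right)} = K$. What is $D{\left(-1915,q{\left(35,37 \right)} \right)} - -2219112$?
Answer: $\frac{4438169}{2} \approx 2.2191 \cdot 10^{6}$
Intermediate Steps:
$D{\left(O,C \right)} = - \frac{55}{2}$ ($D{\left(O,C \right)} = \frac{616 - 671}{2} = \frac{1}{2} \left(-55\right) = - \frac{55}{2}$)
$D{\left(-1915,q{\left(35,37 \right)} \right)} - -2219112 = - \frac{55}{2} - -2219112 = - \frac{55}{2} + 2219112 = \frac{4438169}{2}$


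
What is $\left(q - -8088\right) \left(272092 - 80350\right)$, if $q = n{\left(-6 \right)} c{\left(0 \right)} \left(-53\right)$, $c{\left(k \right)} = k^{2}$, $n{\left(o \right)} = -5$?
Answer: $1550809296$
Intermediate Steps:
$q = 0$ ($q = - 5 \cdot 0^{2} \left(-53\right) = \left(-5\right) 0 \left(-53\right) = 0 \left(-53\right) = 0$)
$\left(q - -8088\right) \left(272092 - 80350\right) = \left(0 - -8088\right) \left(272092 - 80350\right) = \left(0 + \left(-348 + 8436\right)\right) 191742 = \left(0 + 8088\right) 191742 = 8088 \cdot 191742 = 1550809296$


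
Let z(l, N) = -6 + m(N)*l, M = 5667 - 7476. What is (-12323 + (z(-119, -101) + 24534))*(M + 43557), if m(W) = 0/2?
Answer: 509534340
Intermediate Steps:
m(W) = 0 (m(W) = 0*(½) = 0)
M = -1809
z(l, N) = -6 (z(l, N) = -6 + 0*l = -6 + 0 = -6)
(-12323 + (z(-119, -101) + 24534))*(M + 43557) = (-12323 + (-6 + 24534))*(-1809 + 43557) = (-12323 + 24528)*41748 = 12205*41748 = 509534340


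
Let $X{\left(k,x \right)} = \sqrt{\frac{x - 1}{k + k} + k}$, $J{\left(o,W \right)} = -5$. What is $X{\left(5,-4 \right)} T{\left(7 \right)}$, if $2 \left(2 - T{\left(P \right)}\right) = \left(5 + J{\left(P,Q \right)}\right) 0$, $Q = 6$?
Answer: $3 \sqrt{2} \approx 4.2426$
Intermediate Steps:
$X{\left(k,x \right)} = \sqrt{k + \frac{-1 + x}{2 k}}$ ($X{\left(k,x \right)} = \sqrt{\frac{-1 + x}{2 k} + k} = \sqrt{k + \frac{-1 + x}{2 k}}$)
$T{\left(P \right)} = 2$ ($T{\left(P \right)} = 2 - \frac{\left(5 - 5\right) 0}{2} = 2 - \frac{0 \cdot 0}{2} = 2 - 0 = 2 + 0 = 2$)
$X{\left(5,-4 \right)} T{\left(7 \right)} = \frac{\sqrt{2} \sqrt{\frac{-1 - 4 + 2 \cdot 5^{2}}{5}}}{2} \cdot 2 = \frac{\sqrt{2} \sqrt{\frac{-1 - 4 + 2 \cdot 25}{5}}}{2} \cdot 2 = \frac{\sqrt{2} \sqrt{\frac{-1 - 4 + 50}{5}}}{2} \cdot 2 = \frac{\sqrt{2} \sqrt{\frac{1}{5} \cdot 45}}{2} \cdot 2 = \frac{\sqrt{2} \sqrt{9}}{2} \cdot 2 = \frac{1}{2} \sqrt{2} \cdot 3 \cdot 2 = \frac{3 \sqrt{2}}{2} \cdot 2 = 3 \sqrt{2}$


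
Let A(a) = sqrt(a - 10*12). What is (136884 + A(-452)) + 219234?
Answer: 356118 + 2*I*sqrt(143) ≈ 3.5612e+5 + 23.917*I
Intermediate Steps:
A(a) = sqrt(-120 + a) (A(a) = sqrt(a - 120) = sqrt(-120 + a))
(136884 + A(-452)) + 219234 = (136884 + sqrt(-120 - 452)) + 219234 = (136884 + sqrt(-572)) + 219234 = (136884 + 2*I*sqrt(143)) + 219234 = 356118 + 2*I*sqrt(143)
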